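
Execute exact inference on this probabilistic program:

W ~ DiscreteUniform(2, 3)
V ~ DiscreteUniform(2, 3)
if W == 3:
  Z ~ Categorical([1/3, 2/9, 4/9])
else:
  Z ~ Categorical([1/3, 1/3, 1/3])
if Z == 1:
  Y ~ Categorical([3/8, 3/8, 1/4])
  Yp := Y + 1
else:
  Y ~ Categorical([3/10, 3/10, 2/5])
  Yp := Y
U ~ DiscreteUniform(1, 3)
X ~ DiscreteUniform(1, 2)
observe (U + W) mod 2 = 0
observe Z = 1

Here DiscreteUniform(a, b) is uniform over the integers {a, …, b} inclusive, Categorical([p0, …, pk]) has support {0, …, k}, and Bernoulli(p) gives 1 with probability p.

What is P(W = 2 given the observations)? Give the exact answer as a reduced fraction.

Enumerate traces; 36 have nonzero weight after conditioning:
  (W=2, V=2, Z=1, Y=0, U=2, X=1) weight 1/192
  (W=2, V=2, Z=1, Y=0, U=2, X=2) weight 1/192
  (W=2, V=2, Z=1, Y=1, U=2, X=1) weight 1/192
  (W=2, V=2, Z=1, Y=1, U=2, X=2) weight 1/192
  (W=2, V=2, Z=1, Y=2, U=2, X=1) weight 1/288
  (W=2, V=2, Z=1, Y=2, U=2, X=2) weight 1/288
  (W=2, V=3, Z=1, Y=0, U=2, X=1) weight 1/192
  (W=2, V=3, Z=1, Y=0, U=2, X=2) weight 1/192
  (W=3, V=2, Z=1, Y=0, U=1, X=1) weight 1/288
  … 27 more
Group by W:
  weight(W=2) = 1/18
  weight(W=3) = 2/27
Total weight = 1/18 + 2/27 = 7/54
P(W=2 | obs) = 1/18 / 7/54 = 3/7
P(W=3 | obs) = 2/27 / 7/54 = 4/7

P(W = 2 | obs) = 3/7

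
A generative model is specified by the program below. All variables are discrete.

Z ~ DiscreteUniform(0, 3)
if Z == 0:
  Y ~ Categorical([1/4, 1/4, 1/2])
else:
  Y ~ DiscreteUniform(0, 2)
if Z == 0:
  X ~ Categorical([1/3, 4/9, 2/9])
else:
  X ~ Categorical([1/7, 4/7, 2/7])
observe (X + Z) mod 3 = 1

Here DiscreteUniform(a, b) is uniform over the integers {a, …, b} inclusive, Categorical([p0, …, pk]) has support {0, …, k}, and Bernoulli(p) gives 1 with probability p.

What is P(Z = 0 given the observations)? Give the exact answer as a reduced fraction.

Enumerate traces; 12 have nonzero weight after conditioning:
  (Z=0, Y=0, X=1) weight 1/36
  (Z=0, Y=1, X=1) weight 1/36
  (Z=0, Y=2, X=1) weight 1/18
  (Z=1, Y=0, X=0) weight 1/84
  (Z=1, Y=1, X=0) weight 1/84
  (Z=1, Y=2, X=0) weight 1/84
  (Z=2, Y=0, X=2) weight 1/42
  (Z=2, Y=1, X=2) weight 1/42
  (Z=3, Y=0, X=1) weight 1/21
  … 3 more
Group by Z:
  weight(Z=0) = 1/9
  weight(Z=1) = 1/28
  weight(Z=2) = 1/14
  weight(Z=3) = 1/7
Total weight = 1/9 + 1/28 + 1/14 + 1/7 = 13/36
P(Z=0 | obs) = 1/9 / 13/36 = 4/13
P(Z=1 | obs) = 1/28 / 13/36 = 9/91
P(Z=2 | obs) = 1/14 / 13/36 = 18/91
P(Z=3 | obs) = 1/7 / 13/36 = 36/91

P(Z = 0 | obs) = 4/13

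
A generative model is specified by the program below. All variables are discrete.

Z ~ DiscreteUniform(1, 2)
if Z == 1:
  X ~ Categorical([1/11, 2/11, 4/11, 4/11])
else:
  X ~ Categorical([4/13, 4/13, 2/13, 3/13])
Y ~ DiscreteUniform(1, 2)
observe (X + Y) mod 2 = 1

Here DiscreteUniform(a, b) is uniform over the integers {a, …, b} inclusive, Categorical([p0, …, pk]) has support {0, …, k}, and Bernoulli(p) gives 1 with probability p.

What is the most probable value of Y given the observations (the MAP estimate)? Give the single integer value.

argmax_v P(Y = v | obs) = 2

Enumerate traces; 8 have nonzero weight after conditioning:
  (Z=1, X=0, Y=1) weight 1/44
  (Z=1, X=1, Y=2) weight 1/22
  (Z=1, X=2, Y=1) weight 1/11
  (Z=1, X=3, Y=2) weight 1/11
  (Z=2, X=0, Y=1) weight 1/13
  (Z=2, X=1, Y=2) weight 1/13
  (Z=2, X=2, Y=1) weight 1/26
  (Z=2, X=3, Y=2) weight 3/52
Group by Y:
  weight(Y=1) = 131/572
  weight(Y=2) = 155/572
Total weight = 131/572 + 155/572 = 1/2
P(Y=1 | obs) = 131/572 / 1/2 = 131/286
P(Y=2 | obs) = 155/572 / 1/2 = 155/286
argmax = 2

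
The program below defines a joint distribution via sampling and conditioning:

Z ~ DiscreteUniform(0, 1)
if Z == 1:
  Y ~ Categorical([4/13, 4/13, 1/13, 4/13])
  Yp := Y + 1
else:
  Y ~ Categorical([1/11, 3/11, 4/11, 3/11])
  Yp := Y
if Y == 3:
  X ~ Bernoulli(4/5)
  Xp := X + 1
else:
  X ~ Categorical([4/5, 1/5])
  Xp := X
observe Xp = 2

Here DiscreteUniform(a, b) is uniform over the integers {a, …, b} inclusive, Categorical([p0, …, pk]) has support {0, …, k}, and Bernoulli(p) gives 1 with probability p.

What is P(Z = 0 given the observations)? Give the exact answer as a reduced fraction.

Enumerate traces; 2 have nonzero weight after conditioning:
  (Z=0, Y=3, X=1) weight 6/55
  (Z=1, Y=3, X=1) weight 8/65
Group by Z:
  weight(Z=0) = 6/55
  weight(Z=1) = 8/65
Total weight = 6/55 + 8/65 = 166/715
P(Z=0 | obs) = 6/55 / 166/715 = 39/83
P(Z=1 | obs) = 8/65 / 166/715 = 44/83

P(Z = 0 | obs) = 39/83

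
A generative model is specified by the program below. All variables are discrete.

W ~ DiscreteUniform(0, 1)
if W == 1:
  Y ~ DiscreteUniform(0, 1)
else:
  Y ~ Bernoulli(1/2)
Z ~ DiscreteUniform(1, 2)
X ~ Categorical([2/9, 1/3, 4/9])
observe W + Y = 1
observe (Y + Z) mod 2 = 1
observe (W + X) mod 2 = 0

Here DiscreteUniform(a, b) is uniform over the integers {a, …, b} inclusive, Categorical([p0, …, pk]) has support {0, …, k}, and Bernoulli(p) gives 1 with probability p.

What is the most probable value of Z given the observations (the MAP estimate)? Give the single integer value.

Enumerate traces; 3 have nonzero weight after conditioning:
  (W=0, Y=1, Z=2, X=0) weight 1/36
  (W=0, Y=1, Z=2, X=2) weight 1/18
  (W=1, Y=0, Z=1, X=1) weight 1/24
Group by Z:
  weight(Z=1) = 1/24
  weight(Z=2) = 1/12
Total weight = 1/24 + 1/12 = 1/8
P(Z=1 | obs) = 1/24 / 1/8 = 1/3
P(Z=2 | obs) = 1/12 / 1/8 = 2/3
argmax = 2

argmax_v P(Z = v | obs) = 2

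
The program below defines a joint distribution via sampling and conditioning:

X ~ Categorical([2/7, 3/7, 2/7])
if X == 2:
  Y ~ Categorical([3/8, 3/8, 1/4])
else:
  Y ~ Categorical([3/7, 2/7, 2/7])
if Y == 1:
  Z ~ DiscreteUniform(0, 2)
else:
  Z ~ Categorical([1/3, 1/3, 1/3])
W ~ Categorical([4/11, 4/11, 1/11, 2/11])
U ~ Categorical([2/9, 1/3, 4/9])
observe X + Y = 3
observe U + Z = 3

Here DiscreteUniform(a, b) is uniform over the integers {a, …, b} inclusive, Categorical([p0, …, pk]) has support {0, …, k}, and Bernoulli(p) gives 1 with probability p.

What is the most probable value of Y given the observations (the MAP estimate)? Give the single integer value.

argmax_v P(Y = v | obs) = 2

Enumerate traces; 16 have nonzero weight after conditioning:
  (X=1, Y=2, Z=1, W=0, U=2) weight 32/4851
  (X=1, Y=2, Z=1, W=1, U=2) weight 32/4851
  (X=1, Y=2, Z=1, W=2, U=2) weight 8/4851
  (X=1, Y=2, Z=1, W=3, U=2) weight 16/4851
  (X=1, Y=2, Z=2, W=0, U=1) weight 8/1617
  (X=1, Y=2, Z=2, W=1, U=1) weight 8/1617
  (X=1, Y=2, Z=2, W=2, U=1) weight 2/1617
  (X=1, Y=2, Z=2, W=3, U=1) weight 4/1617
  (X=2, Y=1, Z=1, W=0, U=2) weight 4/693
  … 7 more
Group by Y:
  weight(Y=1) = 1/36
  weight(Y=2) = 2/63
Total weight = 1/36 + 2/63 = 5/84
P(Y=1 | obs) = 1/36 / 5/84 = 7/15
P(Y=2 | obs) = 2/63 / 5/84 = 8/15
argmax = 2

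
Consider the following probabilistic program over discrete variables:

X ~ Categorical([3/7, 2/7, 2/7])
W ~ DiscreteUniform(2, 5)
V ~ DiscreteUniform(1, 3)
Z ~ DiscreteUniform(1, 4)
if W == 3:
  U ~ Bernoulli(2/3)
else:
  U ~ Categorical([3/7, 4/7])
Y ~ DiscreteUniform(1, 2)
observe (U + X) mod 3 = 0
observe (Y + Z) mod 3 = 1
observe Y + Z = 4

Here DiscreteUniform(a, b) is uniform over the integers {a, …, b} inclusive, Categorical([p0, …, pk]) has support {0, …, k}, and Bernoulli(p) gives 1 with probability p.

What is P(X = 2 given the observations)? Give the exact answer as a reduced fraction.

Enumerate traces; 48 have nonzero weight after conditioning:
  (X=0, W=2, V=1, Z=2, U=0, Y=2) weight 3/1568
  (X=0, W=2, V=1, Z=3, U=0, Y=1) weight 3/1568
  (X=0, W=2, V=2, Z=2, U=0, Y=2) weight 3/1568
  (X=0, W=2, V=2, Z=3, U=0, Y=1) weight 3/1568
  (X=0, W=2, V=3, Z=2, U=0, Y=2) weight 3/1568
  (X=0, W=2, V=3, Z=3, U=0, Y=1) weight 3/1568
  (X=0, W=3, V=1, Z=2, U=0, Y=2) weight 1/672
  (X=0, W=3, V=1, Z=3, U=0, Y=1) weight 1/672
  (X=2, W=2, V=1, Z=2, U=1, Y=2) weight 1/588
  … 39 more
Group by X:
  weight(X=0) = 17/392
  weight(X=2) = 25/588
Total weight = 17/392 + 25/588 = 101/1176
P(X=0 | obs) = 17/392 / 101/1176 = 51/101
P(X=2 | obs) = 25/588 / 101/1176 = 50/101

P(X = 2 | obs) = 50/101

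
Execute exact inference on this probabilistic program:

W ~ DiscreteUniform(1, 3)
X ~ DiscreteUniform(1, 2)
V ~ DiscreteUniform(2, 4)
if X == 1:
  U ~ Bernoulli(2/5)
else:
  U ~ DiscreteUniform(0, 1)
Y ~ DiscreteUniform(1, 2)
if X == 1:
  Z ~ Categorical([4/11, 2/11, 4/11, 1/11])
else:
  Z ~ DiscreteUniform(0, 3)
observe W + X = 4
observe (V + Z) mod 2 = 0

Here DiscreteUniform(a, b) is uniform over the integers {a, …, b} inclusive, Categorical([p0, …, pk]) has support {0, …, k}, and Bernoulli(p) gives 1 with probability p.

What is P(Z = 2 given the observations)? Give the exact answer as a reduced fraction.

P(Z = 2 | obs) = 27/71

Enumerate traces; 48 have nonzero weight after conditioning:
  (W=2, X=2, V=2, U=0, Y=1, Z=0) weight 1/288
  (W=2, X=2, V=2, U=0, Y=1, Z=2) weight 1/288
  (W=2, X=2, V=2, U=0, Y=2, Z=0) weight 1/288
  (W=2, X=2, V=2, U=0, Y=2, Z=2) weight 1/288
  (W=2, X=2, V=2, U=1, Y=1, Z=0) weight 1/288
  (W=2, X=2, V=2, U=1, Y=1, Z=2) weight 1/288
  (W=2, X=2, V=2, U=1, Y=2, Z=0) weight 1/288
  (W=2, X=2, V=2, U=1, Y=2, Z=2) weight 1/288
  (W=2, X=2, V=3, U=0, Y=1, Z=1) weight 1/288
  (W=2, X=2, V=3, U=0, Y=1, Z=3) weight 1/288
  … 38 more
Group by Z:
  weight(Z=0) = 3/44
  weight(Z=1) = 19/792
  weight(Z=2) = 3/44
  weight(Z=3) = 5/264
Total weight = 3/44 + 19/792 + 3/44 + 5/264 = 71/396
P(Z=0 | obs) = 3/44 / 71/396 = 27/71
P(Z=1 | obs) = 19/792 / 71/396 = 19/142
P(Z=2 | obs) = 3/44 / 71/396 = 27/71
P(Z=3 | obs) = 5/264 / 71/396 = 15/142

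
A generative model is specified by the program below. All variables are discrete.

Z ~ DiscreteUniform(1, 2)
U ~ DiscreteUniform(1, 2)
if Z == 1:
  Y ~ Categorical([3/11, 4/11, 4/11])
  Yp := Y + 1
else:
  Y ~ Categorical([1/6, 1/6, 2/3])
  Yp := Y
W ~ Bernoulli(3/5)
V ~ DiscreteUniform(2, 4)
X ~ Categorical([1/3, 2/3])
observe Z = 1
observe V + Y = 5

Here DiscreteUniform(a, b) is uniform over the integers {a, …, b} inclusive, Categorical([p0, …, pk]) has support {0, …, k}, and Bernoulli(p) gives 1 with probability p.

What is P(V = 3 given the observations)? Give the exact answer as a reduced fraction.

Enumerate traces; 16 have nonzero weight after conditioning:
  (Z=1, U=1, Y=1, W=0, V=4, X=0) weight 2/495
  (Z=1, U=1, Y=1, W=0, V=4, X=1) weight 4/495
  (Z=1, U=1, Y=1, W=1, V=4, X=0) weight 1/165
  (Z=1, U=1, Y=1, W=1, V=4, X=1) weight 2/165
  (Z=1, U=1, Y=2, W=0, V=3, X=0) weight 2/495
  (Z=1, U=1, Y=2, W=0, V=3, X=1) weight 4/495
  (Z=1, U=1, Y=2, W=1, V=3, X=0) weight 1/165
  (Z=1, U=1, Y=2, W=1, V=3, X=1) weight 2/165
  … 8 more
Group by V:
  weight(V=3) = 2/33
  weight(V=4) = 2/33
Total weight = 2/33 + 2/33 = 4/33
P(V=3 | obs) = 2/33 / 4/33 = 1/2
P(V=4 | obs) = 2/33 / 4/33 = 1/2

P(V = 3 | obs) = 1/2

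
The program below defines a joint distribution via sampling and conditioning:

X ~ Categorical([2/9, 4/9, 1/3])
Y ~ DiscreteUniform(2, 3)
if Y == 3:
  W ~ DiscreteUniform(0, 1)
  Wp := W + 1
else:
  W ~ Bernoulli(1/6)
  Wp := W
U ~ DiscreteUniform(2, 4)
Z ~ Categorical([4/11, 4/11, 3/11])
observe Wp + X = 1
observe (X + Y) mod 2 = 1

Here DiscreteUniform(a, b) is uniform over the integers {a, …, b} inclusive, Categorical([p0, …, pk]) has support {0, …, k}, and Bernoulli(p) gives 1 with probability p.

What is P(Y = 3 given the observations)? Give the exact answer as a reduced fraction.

P(Y = 3 | obs) = 3/13

Enumerate traces; 18 have nonzero weight after conditioning:
  (X=0, Y=3, W=0, U=2, Z=0) weight 2/297
  (X=0, Y=3, W=0, U=2, Z=1) weight 2/297
  (X=0, Y=3, W=0, U=2, Z=2) weight 1/198
  (X=0, Y=3, W=0, U=3, Z=0) weight 2/297
  (X=0, Y=3, W=0, U=3, Z=1) weight 2/297
  (X=0, Y=3, W=0, U=3, Z=2) weight 1/198
  (X=0, Y=3, W=0, U=4, Z=0) weight 2/297
  (X=0, Y=3, W=0, U=4, Z=1) weight 2/297
  (X=1, Y=2, W=0, U=2, Z=0) weight 20/891
  … 9 more
Group by Y:
  weight(Y=2) = 5/27
  weight(Y=3) = 1/18
Total weight = 5/27 + 1/18 = 13/54
P(Y=2 | obs) = 5/27 / 13/54 = 10/13
P(Y=3 | obs) = 1/18 / 13/54 = 3/13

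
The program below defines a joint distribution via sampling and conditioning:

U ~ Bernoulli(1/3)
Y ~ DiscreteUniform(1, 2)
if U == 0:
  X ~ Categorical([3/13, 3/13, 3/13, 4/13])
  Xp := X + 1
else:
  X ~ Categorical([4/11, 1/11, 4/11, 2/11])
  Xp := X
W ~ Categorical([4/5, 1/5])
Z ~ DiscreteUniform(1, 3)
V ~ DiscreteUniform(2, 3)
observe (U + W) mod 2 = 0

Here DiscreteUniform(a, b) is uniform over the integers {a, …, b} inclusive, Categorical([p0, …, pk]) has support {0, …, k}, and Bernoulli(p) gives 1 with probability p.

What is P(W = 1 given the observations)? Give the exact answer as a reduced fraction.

P(W = 1 | obs) = 1/9

Enumerate traces; 96 have nonzero weight after conditioning:
  (U=0, Y=1, X=0, W=0, Z=1, V=2) weight 2/195
  (U=0, Y=1, X=0, W=0, Z=1, V=3) weight 2/195
  (U=0, Y=1, X=0, W=0, Z=2, V=2) weight 2/195
  (U=0, Y=1, X=0, W=0, Z=2, V=3) weight 2/195
  (U=0, Y=1, X=0, W=0, Z=3, V=2) weight 2/195
  (U=0, Y=1, X=0, W=0, Z=3, V=3) weight 2/195
  (U=0, Y=1, X=1, W=0, Z=1, V=2) weight 2/195
  (U=0, Y=1, X=1, W=0, Z=1, V=3) weight 2/195
  (U=1, Y=1, X=0, W=1, Z=1, V=2) weight 1/495
  … 87 more
Group by W:
  weight(W=0) = 8/15
  weight(W=1) = 1/15
Total weight = 8/15 + 1/15 = 3/5
P(W=0 | obs) = 8/15 / 3/5 = 8/9
P(W=1 | obs) = 1/15 / 3/5 = 1/9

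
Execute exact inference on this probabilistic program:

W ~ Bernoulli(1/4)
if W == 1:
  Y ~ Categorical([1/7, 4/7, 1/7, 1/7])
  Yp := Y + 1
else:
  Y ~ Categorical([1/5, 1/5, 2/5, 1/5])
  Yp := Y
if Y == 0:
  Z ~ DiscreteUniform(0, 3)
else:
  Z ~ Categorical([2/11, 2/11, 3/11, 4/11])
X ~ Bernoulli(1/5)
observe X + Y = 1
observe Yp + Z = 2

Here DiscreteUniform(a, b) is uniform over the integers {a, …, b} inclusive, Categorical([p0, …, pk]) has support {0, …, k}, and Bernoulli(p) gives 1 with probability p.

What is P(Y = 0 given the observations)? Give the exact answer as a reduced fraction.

P(Y = 0 | obs) = 143/799

Enumerate traces; 4 have nonzero weight after conditioning:
  (W=0, Y=0, Z=2, X=1) weight 3/400
  (W=0, Y=1, Z=1, X=0) weight 6/275
  (W=1, Y=0, Z=1, X=1) weight 1/560
  (W=1, Y=1, Z=0, X=0) weight 8/385
Group by Y:
  weight(Y=0) = 13/1400
  weight(Y=1) = 82/1925
Total weight = 13/1400 + 82/1925 = 799/15400
P(Y=0 | obs) = 13/1400 / 799/15400 = 143/799
P(Y=1 | obs) = 82/1925 / 799/15400 = 656/799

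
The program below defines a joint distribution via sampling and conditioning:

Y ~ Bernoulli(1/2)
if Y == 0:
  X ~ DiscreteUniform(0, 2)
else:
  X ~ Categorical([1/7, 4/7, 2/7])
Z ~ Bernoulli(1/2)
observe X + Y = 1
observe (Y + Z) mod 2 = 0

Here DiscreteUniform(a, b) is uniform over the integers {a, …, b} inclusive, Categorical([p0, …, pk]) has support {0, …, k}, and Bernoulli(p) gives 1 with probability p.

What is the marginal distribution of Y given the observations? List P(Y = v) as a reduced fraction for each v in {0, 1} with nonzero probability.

P(Y=0) = 7/10, P(Y=1) = 3/10

Enumerate traces; 2 have nonzero weight after conditioning:
  (Y=0, X=1, Z=0) weight 1/12
  (Y=1, X=0, Z=1) weight 1/28
Group by Y:
  weight(Y=0) = 1/12
  weight(Y=1) = 1/28
Total weight = 1/12 + 1/28 = 5/42
P(Y=0 | obs) = 1/12 / 5/42 = 7/10
P(Y=1 | obs) = 1/28 / 5/42 = 3/10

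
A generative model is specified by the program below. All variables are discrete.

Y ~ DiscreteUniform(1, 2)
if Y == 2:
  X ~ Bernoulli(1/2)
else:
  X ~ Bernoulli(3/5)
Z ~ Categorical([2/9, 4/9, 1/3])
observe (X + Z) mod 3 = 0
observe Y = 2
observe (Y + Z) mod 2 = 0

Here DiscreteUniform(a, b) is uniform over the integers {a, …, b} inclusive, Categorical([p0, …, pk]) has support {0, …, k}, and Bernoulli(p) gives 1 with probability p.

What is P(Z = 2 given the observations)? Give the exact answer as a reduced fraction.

Enumerate traces; 2 have nonzero weight after conditioning:
  (Y=2, X=0, Z=0) weight 1/18
  (Y=2, X=1, Z=2) weight 1/12
Group by Z:
  weight(Z=0) = 1/18
  weight(Z=2) = 1/12
Total weight = 1/18 + 1/12 = 5/36
P(Z=0 | obs) = 1/18 / 5/36 = 2/5
P(Z=2 | obs) = 1/12 / 5/36 = 3/5

P(Z = 2 | obs) = 3/5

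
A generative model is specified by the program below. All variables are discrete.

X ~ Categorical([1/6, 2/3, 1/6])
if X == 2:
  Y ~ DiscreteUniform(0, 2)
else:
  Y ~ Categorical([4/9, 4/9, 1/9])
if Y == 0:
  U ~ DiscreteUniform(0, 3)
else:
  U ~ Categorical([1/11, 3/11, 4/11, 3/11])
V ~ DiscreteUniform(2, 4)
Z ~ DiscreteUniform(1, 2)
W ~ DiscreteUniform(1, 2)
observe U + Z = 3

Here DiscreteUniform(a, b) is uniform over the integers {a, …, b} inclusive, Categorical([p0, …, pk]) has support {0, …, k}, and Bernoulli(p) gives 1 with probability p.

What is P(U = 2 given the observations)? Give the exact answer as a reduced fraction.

P(U = 2 | obs) = 749/1374

Enumerate traces; 108 have nonzero weight after conditioning:
  (X=0, Y=0, U=1, V=2, Z=2, W=1) weight 1/648
  (X=0, Y=0, U=1, V=2, Z=2, W=2) weight 1/648
  (X=0, Y=0, U=1, V=3, Z=2, W=1) weight 1/648
  (X=0, Y=0, U=1, V=3, Z=2, W=2) weight 1/648
  (X=0, Y=0, U=1, V=4, Z=2, W=1) weight 1/648
  (X=0, Y=0, U=1, V=4, Z=2, W=2) weight 1/648
  (X=0, Y=0, U=2, V=2, Z=1, W=1) weight 1/648
  (X=0, Y=0, U=2, V=2, Z=1, W=2) weight 1/648
  … 100 more
Group by U:
  weight(U=1) = 625/4752
  weight(U=2) = 749/4752
Total weight = 625/4752 + 749/4752 = 229/792
P(U=1 | obs) = 625/4752 / 229/792 = 625/1374
P(U=2 | obs) = 749/4752 / 229/792 = 749/1374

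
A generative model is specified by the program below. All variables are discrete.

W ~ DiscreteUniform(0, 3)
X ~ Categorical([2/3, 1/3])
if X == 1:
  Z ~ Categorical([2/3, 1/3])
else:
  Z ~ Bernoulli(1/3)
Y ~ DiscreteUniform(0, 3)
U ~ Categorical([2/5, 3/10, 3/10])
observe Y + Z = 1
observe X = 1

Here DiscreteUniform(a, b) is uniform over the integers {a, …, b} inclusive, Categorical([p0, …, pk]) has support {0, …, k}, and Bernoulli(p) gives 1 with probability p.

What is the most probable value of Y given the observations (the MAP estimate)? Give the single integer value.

Enumerate traces; 24 have nonzero weight after conditioning:
  (W=0, X=1, Z=0, Y=1, U=0) weight 1/180
  (W=0, X=1, Z=0, Y=1, U=1) weight 1/240
  (W=0, X=1, Z=0, Y=1, U=2) weight 1/240
  (W=0, X=1, Z=1, Y=0, U=0) weight 1/360
  (W=0, X=1, Z=1, Y=0, U=1) weight 1/480
  (W=0, X=1, Z=1, Y=0, U=2) weight 1/480
  (W=1, X=1, Z=0, Y=1, U=0) weight 1/180
  (W=1, X=1, Z=0, Y=1, U=1) weight 1/240
  … 16 more
Group by Y:
  weight(Y=0) = 1/36
  weight(Y=1) = 1/18
Total weight = 1/36 + 1/18 = 1/12
P(Y=0 | obs) = 1/36 / 1/12 = 1/3
P(Y=1 | obs) = 1/18 / 1/12 = 2/3
argmax = 1

argmax_v P(Y = v | obs) = 1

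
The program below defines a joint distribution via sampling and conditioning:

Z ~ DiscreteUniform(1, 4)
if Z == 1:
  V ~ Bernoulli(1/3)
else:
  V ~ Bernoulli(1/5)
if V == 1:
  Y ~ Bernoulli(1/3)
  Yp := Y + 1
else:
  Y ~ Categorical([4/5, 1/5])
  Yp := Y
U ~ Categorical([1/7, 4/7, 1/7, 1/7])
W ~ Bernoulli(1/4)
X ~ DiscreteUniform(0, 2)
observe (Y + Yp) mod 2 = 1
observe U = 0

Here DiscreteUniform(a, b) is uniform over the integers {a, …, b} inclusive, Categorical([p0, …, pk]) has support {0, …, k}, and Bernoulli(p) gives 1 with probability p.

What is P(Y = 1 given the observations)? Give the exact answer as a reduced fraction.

P(Y = 1 | obs) = 1/3

Enumerate traces; 48 have nonzero weight after conditioning:
  (Z=1, V=1, Y=0, U=0, W=0, X=0) weight 1/504
  (Z=1, V=1, Y=0, U=0, W=0, X=1) weight 1/504
  (Z=1, V=1, Y=0, U=0, W=0, X=2) weight 1/504
  (Z=1, V=1, Y=0, U=0, W=1, X=0) weight 1/1512
  (Z=1, V=1, Y=0, U=0, W=1, X=1) weight 1/1512
  (Z=1, V=1, Y=0, U=0, W=1, X=2) weight 1/1512
  (Z=1, V=1, Y=1, U=0, W=0, X=0) weight 1/1008
  (Z=1, V=1, Y=1, U=0, W=0, X=1) weight 1/1008
  … 40 more
Group by Y:
  weight(Y=0) = 1/45
  weight(Y=1) = 1/90
Total weight = 1/45 + 1/90 = 1/30
P(Y=0 | obs) = 1/45 / 1/30 = 2/3
P(Y=1 | obs) = 1/90 / 1/30 = 1/3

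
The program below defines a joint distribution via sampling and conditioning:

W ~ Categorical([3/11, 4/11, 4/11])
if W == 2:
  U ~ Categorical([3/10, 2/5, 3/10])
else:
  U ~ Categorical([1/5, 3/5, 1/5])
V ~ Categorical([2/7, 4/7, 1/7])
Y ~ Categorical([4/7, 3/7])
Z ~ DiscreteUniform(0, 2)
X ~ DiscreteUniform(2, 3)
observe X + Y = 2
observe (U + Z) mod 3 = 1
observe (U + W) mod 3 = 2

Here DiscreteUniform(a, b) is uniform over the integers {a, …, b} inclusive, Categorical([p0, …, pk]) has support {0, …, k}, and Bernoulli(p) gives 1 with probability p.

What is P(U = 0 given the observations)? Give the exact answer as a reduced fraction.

P(U = 0 | obs) = 2/7

Enumerate traces; 9 have nonzero weight after conditioning:
  (W=0, U=2, V=0, Y=0, Z=2, X=2) weight 4/2695
  (W=0, U=2, V=1, Y=0, Z=2, X=2) weight 8/2695
  (W=0, U=2, V=2, Y=0, Z=2, X=2) weight 2/2695
  (W=1, U=1, V=0, Y=0, Z=0, X=2) weight 16/2695
  (W=1, U=1, V=1, Y=0, Z=0, X=2) weight 32/2695
  (W=1, U=1, V=2, Y=0, Z=0, X=2) weight 8/2695
  (W=2, U=0, V=0, Y=0, Z=1, X=2) weight 8/2695
  (W=2, U=0, V=1, Y=0, Z=1, X=2) weight 16/2695
  … 1 more
Group by U:
  weight(U=0) = 4/385
  weight(U=1) = 8/385
  weight(U=2) = 2/385
Total weight = 4/385 + 8/385 + 2/385 = 2/55
P(U=0 | obs) = 4/385 / 2/55 = 2/7
P(U=1 | obs) = 8/385 / 2/55 = 4/7
P(U=2 | obs) = 2/385 / 2/55 = 1/7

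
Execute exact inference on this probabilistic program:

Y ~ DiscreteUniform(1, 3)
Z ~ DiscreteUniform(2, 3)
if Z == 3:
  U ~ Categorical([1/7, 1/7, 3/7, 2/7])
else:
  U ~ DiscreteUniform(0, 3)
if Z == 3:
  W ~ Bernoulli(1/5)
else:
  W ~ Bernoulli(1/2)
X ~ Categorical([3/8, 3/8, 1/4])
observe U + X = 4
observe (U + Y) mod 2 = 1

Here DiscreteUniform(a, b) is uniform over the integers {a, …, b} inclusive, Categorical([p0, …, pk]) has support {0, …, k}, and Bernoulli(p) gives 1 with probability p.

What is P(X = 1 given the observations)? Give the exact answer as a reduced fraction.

P(X = 1 | obs) = 45/121

Enumerate traces; 12 have nonzero weight after conditioning:
  (Y=1, Z=2, U=2, W=0, X=2) weight 1/192
  (Y=1, Z=2, U=2, W=1, X=2) weight 1/192
  (Y=1, Z=3, U=2, W=0, X=2) weight 1/70
  (Y=1, Z=3, U=2, W=1, X=2) weight 1/280
  (Y=2, Z=2, U=3, W=0, X=1) weight 1/128
  (Y=2, Z=2, U=3, W=1, X=1) weight 1/128
  (Y=2, Z=3, U=3, W=0, X=1) weight 1/70
  (Y=2, Z=3, U=3, W=1, X=1) weight 1/280
  … 4 more
Group by X:
  weight(X=1) = 15/448
  weight(X=2) = 19/336
Total weight = 15/448 + 19/336 = 121/1344
P(X=1 | obs) = 15/448 / 121/1344 = 45/121
P(X=2 | obs) = 19/336 / 121/1344 = 76/121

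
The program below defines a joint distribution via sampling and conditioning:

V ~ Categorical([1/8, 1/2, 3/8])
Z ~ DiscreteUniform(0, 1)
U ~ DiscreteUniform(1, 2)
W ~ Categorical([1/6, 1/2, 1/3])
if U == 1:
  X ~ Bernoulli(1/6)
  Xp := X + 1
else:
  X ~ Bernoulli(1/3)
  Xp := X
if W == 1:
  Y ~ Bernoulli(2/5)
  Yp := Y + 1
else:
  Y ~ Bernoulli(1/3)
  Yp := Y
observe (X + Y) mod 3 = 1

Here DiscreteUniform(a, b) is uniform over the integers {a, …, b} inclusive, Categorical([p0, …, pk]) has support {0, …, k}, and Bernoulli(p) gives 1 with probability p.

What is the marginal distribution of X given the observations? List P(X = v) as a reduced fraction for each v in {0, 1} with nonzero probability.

P(X=0) = 33/52, P(X=1) = 19/52

Enumerate traces; 72 have nonzero weight after conditioning:
  (V=0, Z=0, U=1, W=0, X=0, Y=1) weight 5/3456
  (V=0, Z=0, U=1, W=0, X=1, Y=0) weight 1/1728
  (V=0, Z=0, U=1, W=1, X=0, Y=1) weight 1/192
  (V=0, Z=0, U=1, W=1, X=1, Y=0) weight 1/640
  (V=0, Z=0, U=1, W=2, X=0, Y=1) weight 5/1728
  (V=0, Z=0, U=1, W=2, X=1, Y=0) weight 1/864
  (V=0, Z=0, U=2, W=0, X=0, Y=1) weight 1/864
  (V=0, Z=0, U=2, W=0, X=1, Y=0) weight 1/864
  … 64 more
Group by X:
  weight(X=0) = 11/40
  weight(X=1) = 19/120
Total weight = 11/40 + 19/120 = 13/30
P(X=0 | obs) = 11/40 / 13/30 = 33/52
P(X=1 | obs) = 19/120 / 13/30 = 19/52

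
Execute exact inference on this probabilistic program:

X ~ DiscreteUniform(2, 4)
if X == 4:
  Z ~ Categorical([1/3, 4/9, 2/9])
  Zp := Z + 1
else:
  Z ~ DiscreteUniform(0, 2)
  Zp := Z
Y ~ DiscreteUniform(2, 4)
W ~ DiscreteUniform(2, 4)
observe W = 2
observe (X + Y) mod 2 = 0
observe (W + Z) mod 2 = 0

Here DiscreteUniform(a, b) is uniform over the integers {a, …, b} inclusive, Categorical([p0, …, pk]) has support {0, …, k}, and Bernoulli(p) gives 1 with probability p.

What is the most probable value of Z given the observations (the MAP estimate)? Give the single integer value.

argmax_v P(Z = v | obs) = 0

Enumerate traces; 10 have nonzero weight after conditioning:
  (X=2, Z=0, Y=2, W=2) weight 1/81
  (X=2, Z=0, Y=4, W=2) weight 1/81
  (X=2, Z=2, Y=2, W=2) weight 1/81
  (X=2, Z=2, Y=4, W=2) weight 1/81
  (X=3, Z=0, Y=3, W=2) weight 1/81
  (X=3, Z=2, Y=3, W=2) weight 1/81
  (X=4, Z=0, Y=2, W=2) weight 1/81
  (X=4, Z=0, Y=4, W=2) weight 1/81
  … 2 more
Group by Z:
  weight(Z=0) = 5/81
  weight(Z=2) = 13/243
Total weight = 5/81 + 13/243 = 28/243
P(Z=0 | obs) = 5/81 / 28/243 = 15/28
P(Z=2 | obs) = 13/243 / 28/243 = 13/28
argmax = 0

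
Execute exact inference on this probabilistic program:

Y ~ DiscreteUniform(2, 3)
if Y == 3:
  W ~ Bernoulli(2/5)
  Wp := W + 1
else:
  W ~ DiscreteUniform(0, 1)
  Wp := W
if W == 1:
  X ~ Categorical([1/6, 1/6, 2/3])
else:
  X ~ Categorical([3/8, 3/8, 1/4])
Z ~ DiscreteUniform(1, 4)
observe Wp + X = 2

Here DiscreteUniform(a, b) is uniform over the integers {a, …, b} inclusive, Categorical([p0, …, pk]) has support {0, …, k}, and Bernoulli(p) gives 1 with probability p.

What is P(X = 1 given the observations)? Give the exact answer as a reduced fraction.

P(X = 1 | obs) = 37/60

Enumerate traces; 16 have nonzero weight after conditioning:
  (Y=2, W=0, X=2, Z=1) weight 1/64
  (Y=2, W=0, X=2, Z=2) weight 1/64
  (Y=2, W=0, X=2, Z=3) weight 1/64
  (Y=2, W=0, X=2, Z=4) weight 1/64
  (Y=2, W=1, X=1, Z=1) weight 1/96
  (Y=2, W=1, X=1, Z=2) weight 1/96
  (Y=2, W=1, X=1, Z=3) weight 1/96
  (Y=2, W=1, X=1, Z=4) weight 1/96
  (Y=3, W=1, X=0, Z=1) weight 1/120
  … 7 more
Group by X:
  weight(X=0) = 1/30
  weight(X=1) = 37/240
  weight(X=2) = 1/16
Total weight = 1/30 + 37/240 + 1/16 = 1/4
P(X=0 | obs) = 1/30 / 1/4 = 2/15
P(X=1 | obs) = 37/240 / 1/4 = 37/60
P(X=2 | obs) = 1/16 / 1/4 = 1/4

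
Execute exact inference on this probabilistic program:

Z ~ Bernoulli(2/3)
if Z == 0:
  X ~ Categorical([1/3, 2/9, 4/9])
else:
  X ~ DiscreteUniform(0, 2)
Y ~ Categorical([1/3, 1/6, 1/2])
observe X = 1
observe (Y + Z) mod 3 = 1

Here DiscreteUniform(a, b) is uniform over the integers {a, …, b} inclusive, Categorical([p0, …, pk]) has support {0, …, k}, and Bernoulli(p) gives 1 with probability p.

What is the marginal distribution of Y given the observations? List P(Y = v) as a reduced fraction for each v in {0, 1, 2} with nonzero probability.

P(Y=0) = 6/7, P(Y=1) = 1/7

Enumerate traces; 2 have nonzero weight after conditioning:
  (Z=0, X=1, Y=1) weight 1/81
  (Z=1, X=1, Y=0) weight 2/27
Group by Y:
  weight(Y=0) = 2/27
  weight(Y=1) = 1/81
Total weight = 2/27 + 1/81 = 7/81
P(Y=0 | obs) = 2/27 / 7/81 = 6/7
P(Y=1 | obs) = 1/81 / 7/81 = 1/7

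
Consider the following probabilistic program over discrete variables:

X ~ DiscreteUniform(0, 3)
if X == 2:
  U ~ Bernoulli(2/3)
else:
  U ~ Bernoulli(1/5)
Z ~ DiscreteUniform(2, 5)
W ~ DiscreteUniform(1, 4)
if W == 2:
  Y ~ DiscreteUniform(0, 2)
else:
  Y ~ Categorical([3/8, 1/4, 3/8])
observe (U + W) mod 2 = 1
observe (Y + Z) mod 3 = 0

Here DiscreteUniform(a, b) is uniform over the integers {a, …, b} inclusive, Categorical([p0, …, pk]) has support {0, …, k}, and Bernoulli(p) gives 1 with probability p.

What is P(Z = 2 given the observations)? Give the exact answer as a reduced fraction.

P(Z = 2 | obs) = 379/1819

Enumerate traces; 64 have nonzero weight after conditioning:
  (X=0, U=0, Z=2, W=1, Y=1) weight 1/320
  (X=0, U=0, Z=2, W=3, Y=1) weight 1/320
  (X=0, U=0, Z=3, W=1, Y=0) weight 3/640
  (X=0, U=0, Z=3, W=3, Y=0) weight 3/640
  (X=0, U=0, Z=4, W=1, Y=2) weight 3/640
  (X=0, U=0, Z=4, W=3, Y=2) weight 3/640
  (X=0, U=0, Z=5, W=1, Y=1) weight 1/320
  (X=0, U=0, Z=5, W=3, Y=1) weight 1/320
  … 56 more
Group by Z:
  weight(Z=2) = 379/11520
  weight(Z=3) = 1061/23040
  weight(Z=4) = 1061/23040
  weight(Z=5) = 379/11520
Total weight = 379/11520 + 1061/23040 + 1061/23040 + 379/11520 = 1819/11520
P(Z=2 | obs) = 379/11520 / 1819/11520 = 379/1819
P(Z=3 | obs) = 1061/23040 / 1819/11520 = 1061/3638
P(Z=4 | obs) = 1061/23040 / 1819/11520 = 1061/3638
P(Z=5 | obs) = 379/11520 / 1819/11520 = 379/1819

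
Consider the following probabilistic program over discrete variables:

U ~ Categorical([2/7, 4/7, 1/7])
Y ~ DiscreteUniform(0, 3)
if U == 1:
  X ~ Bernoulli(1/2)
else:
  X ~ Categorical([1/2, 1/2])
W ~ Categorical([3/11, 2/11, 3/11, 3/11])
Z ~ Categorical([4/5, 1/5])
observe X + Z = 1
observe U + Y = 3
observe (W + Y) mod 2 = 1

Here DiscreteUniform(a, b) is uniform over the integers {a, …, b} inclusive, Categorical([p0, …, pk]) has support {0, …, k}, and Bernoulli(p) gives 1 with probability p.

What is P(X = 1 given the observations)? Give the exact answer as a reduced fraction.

Enumerate traces; 12 have nonzero weight after conditioning:
  (U=0, Y=3, X=0, W=0, Z=1) weight 3/1540
  (U=0, Y=3, X=0, W=2, Z=1) weight 3/1540
  (U=0, Y=3, X=1, W=0, Z=0) weight 3/385
  (U=0, Y=3, X=1, W=2, Z=0) weight 3/385
  (U=1, Y=2, X=0, W=1, Z=1) weight 1/385
  (U=1, Y=2, X=0, W=3, Z=1) weight 3/770
  (U=1, Y=2, X=1, W=1, Z=0) weight 4/385
  (U=1, Y=2, X=1, W=3, Z=0) weight 6/385
  … 4 more
Group by X:
  weight(X=0) = 19/1540
  weight(X=1) = 19/385
Total weight = 19/1540 + 19/385 = 19/308
P(X=0 | obs) = 19/1540 / 19/308 = 1/5
P(X=1 | obs) = 19/385 / 19/308 = 4/5

P(X = 1 | obs) = 4/5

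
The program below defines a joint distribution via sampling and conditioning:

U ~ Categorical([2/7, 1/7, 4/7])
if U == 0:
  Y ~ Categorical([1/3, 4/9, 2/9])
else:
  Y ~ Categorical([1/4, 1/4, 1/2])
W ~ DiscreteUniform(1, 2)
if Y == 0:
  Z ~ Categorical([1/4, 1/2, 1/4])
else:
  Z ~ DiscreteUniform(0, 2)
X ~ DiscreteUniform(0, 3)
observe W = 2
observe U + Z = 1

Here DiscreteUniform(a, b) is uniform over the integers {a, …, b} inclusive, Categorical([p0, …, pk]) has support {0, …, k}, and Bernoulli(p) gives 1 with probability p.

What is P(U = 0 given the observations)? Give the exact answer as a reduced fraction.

P(U = 0 | obs) = 112/157

Enumerate traces; 24 have nonzero weight after conditioning:
  (U=0, Y=0, W=2, Z=1, X=0) weight 1/168
  (U=0, Y=0, W=2, Z=1, X=1) weight 1/168
  (U=0, Y=0, W=2, Z=1, X=2) weight 1/168
  (U=0, Y=0, W=2, Z=1, X=3) weight 1/168
  (U=0, Y=1, W=2, Z=1, X=0) weight 1/189
  (U=0, Y=1, W=2, Z=1, X=1) weight 1/189
  (U=0, Y=1, W=2, Z=1, X=2) weight 1/189
  (U=0, Y=1, W=2, Z=1, X=3) weight 1/189
  (U=1, Y=0, W=2, Z=0, X=0) weight 1/896
  … 15 more
Group by U:
  weight(U=0) = 1/18
  weight(U=1) = 5/224
Total weight = 1/18 + 5/224 = 157/2016
P(U=0 | obs) = 1/18 / 157/2016 = 112/157
P(U=1 | obs) = 5/224 / 157/2016 = 45/157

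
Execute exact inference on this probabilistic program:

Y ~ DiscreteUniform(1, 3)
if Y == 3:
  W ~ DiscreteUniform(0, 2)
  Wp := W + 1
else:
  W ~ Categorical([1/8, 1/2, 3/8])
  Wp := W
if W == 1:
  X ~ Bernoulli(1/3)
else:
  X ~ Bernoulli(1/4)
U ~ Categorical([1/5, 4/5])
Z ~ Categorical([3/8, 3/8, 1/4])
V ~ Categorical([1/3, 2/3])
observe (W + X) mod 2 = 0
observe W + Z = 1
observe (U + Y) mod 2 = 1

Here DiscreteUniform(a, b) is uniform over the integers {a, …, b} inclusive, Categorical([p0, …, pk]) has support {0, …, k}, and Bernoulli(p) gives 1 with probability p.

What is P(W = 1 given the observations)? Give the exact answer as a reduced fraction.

P(W = 1 | obs) = 272/479

Enumerate traces; 12 have nonzero weight after conditioning:
  (Y=1, W=0, X=0, U=0, Z=1, V=0) weight 1/1280
  (Y=1, W=0, X=0, U=0, Z=1, V=1) weight 1/640
  (Y=1, W=1, X=1, U=0, Z=0, V=0) weight 1/720
  (Y=1, W=1, X=1, U=0, Z=0, V=1) weight 1/360
  (Y=2, W=0, X=0, U=1, Z=1, V=0) weight 1/320
  (Y=2, W=0, X=0, U=1, Z=1, V=1) weight 1/160
  (Y=2, W=1, X=1, U=1, Z=0, V=0) weight 1/180
  (Y=2, W=1, X=1, U=1, Z=0, V=1) weight 1/90
  … 4 more
Group by W:
  weight(W=0) = 23/1280
  weight(W=1) = 17/720
Total weight = 23/1280 + 17/720 = 479/11520
P(W=0 | obs) = 23/1280 / 479/11520 = 207/479
P(W=1 | obs) = 17/720 / 479/11520 = 272/479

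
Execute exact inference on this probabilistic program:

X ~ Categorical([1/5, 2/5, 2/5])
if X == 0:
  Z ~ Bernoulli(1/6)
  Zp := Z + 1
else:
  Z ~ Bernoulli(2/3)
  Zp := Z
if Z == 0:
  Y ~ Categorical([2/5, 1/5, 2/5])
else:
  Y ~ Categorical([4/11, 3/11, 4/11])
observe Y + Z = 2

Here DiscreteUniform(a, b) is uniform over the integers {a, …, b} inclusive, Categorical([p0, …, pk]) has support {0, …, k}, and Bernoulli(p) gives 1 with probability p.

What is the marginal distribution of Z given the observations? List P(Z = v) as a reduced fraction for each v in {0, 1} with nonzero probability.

P(Z=0) = 286/541, P(Z=1) = 255/541

Enumerate traces; 6 have nonzero weight after conditioning:
  (X=0, Z=0, Y=2) weight 1/15
  (X=0, Z=1, Y=1) weight 1/110
  (X=1, Z=0, Y=2) weight 4/75
  (X=1, Z=1, Y=1) weight 4/55
  (X=2, Z=0, Y=2) weight 4/75
  (X=2, Z=1, Y=1) weight 4/55
Group by Z:
  weight(Z=0) = 13/75
  weight(Z=1) = 17/110
Total weight = 13/75 + 17/110 = 541/1650
P(Z=0 | obs) = 13/75 / 541/1650 = 286/541
P(Z=1 | obs) = 17/110 / 541/1650 = 255/541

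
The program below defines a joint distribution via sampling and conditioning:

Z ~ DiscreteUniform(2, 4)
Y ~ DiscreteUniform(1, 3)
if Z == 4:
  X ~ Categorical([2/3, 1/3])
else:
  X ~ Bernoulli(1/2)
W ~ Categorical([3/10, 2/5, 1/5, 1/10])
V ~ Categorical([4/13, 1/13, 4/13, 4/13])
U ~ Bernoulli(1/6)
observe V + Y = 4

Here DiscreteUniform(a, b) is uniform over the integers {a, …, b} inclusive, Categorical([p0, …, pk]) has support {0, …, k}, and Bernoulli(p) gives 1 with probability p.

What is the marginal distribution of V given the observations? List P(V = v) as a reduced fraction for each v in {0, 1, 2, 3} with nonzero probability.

P(V=1) = 1/9, P(V=2) = 4/9, P(V=3) = 4/9

Enumerate traces; 144 have nonzero weight after conditioning:
  (Z=2, Y=1, X=0, W=0, V=3, U=0) weight 1/234
  (Z=2, Y=1, X=0, W=0, V=3, U=1) weight 1/1170
  (Z=2, Y=1, X=0, W=1, V=3, U=0) weight 2/351
  (Z=2, Y=1, X=0, W=1, V=3, U=1) weight 2/1755
  (Z=2, Y=1, X=0, W=2, V=3, U=0) weight 1/351
  (Z=2, Y=1, X=0, W=2, V=3, U=1) weight 1/1755
  (Z=2, Y=1, X=0, W=3, V=3, U=0) weight 1/702
  (Z=2, Y=1, X=0, W=3, V=3, U=1) weight 1/3510
  (Z=2, Y=2, X=0, W=0, V=2, U=0) weight 1/234
  (Z=2, Y=3, X=0, W=0, V=1, U=0) weight 1/936
  … 134 more
Group by V:
  weight(V=1) = 1/39
  weight(V=2) = 4/39
  weight(V=3) = 4/39
Total weight = 1/39 + 4/39 + 4/39 = 3/13
P(V=1 | obs) = 1/39 / 3/13 = 1/9
P(V=2 | obs) = 4/39 / 3/13 = 4/9
P(V=3 | obs) = 4/39 / 3/13 = 4/9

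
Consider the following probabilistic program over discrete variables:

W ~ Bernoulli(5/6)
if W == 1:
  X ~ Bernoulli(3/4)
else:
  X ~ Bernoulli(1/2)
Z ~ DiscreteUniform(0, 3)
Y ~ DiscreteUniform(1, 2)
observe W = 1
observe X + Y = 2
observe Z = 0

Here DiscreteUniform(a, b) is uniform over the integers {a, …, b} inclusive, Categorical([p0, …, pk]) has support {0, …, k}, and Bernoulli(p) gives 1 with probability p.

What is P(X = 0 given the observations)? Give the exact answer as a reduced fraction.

Enumerate traces; 2 have nonzero weight after conditioning:
  (W=1, X=0, Z=0, Y=2) weight 5/192
  (W=1, X=1, Z=0, Y=1) weight 5/64
Group by X:
  weight(X=0) = 5/192
  weight(X=1) = 5/64
Total weight = 5/192 + 5/64 = 5/48
P(X=0 | obs) = 5/192 / 5/48 = 1/4
P(X=1 | obs) = 5/64 / 5/48 = 3/4

P(X = 0 | obs) = 1/4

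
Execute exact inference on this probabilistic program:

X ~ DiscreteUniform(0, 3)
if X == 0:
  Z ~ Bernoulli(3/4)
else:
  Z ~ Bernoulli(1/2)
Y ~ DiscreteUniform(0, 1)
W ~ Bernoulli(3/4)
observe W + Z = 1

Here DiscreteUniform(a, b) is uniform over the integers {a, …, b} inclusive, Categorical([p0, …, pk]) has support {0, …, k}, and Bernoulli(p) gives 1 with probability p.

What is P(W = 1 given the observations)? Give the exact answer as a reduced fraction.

Enumerate traces; 16 have nonzero weight after conditioning:
  (X=0, Z=0, Y=0, W=1) weight 3/128
  (X=0, Z=0, Y=1, W=1) weight 3/128
  (X=0, Z=1, Y=0, W=0) weight 3/128
  (X=0, Z=1, Y=1, W=0) weight 3/128
  (X=1, Z=0, Y=0, W=1) weight 3/64
  (X=1, Z=0, Y=1, W=1) weight 3/64
  (X=1, Z=1, Y=0, W=0) weight 1/64
  (X=1, Z=1, Y=1, W=0) weight 1/64
  … 8 more
Group by W:
  weight(W=0) = 9/64
  weight(W=1) = 21/64
Total weight = 9/64 + 21/64 = 15/32
P(W=0 | obs) = 9/64 / 15/32 = 3/10
P(W=1 | obs) = 21/64 / 15/32 = 7/10

P(W = 1 | obs) = 7/10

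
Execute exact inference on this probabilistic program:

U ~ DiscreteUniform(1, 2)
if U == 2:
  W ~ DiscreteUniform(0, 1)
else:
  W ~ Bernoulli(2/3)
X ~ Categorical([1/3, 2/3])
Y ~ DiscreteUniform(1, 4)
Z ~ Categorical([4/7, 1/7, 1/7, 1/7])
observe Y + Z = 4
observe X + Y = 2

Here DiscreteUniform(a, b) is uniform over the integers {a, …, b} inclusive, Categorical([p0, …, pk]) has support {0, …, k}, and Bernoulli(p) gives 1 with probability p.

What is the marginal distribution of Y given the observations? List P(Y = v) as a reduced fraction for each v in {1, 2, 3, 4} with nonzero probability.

P(Y=1) = 2/3, P(Y=2) = 1/3

Enumerate traces; 8 have nonzero weight after conditioning:
  (U=1, W=0, X=0, Y=2, Z=2) weight 1/504
  (U=1, W=0, X=1, Y=1, Z=3) weight 1/252
  (U=1, W=1, X=0, Y=2, Z=2) weight 1/252
  (U=1, W=1, X=1, Y=1, Z=3) weight 1/126
  (U=2, W=0, X=0, Y=2, Z=2) weight 1/336
  (U=2, W=0, X=1, Y=1, Z=3) weight 1/168
  (U=2, W=1, X=0, Y=2, Z=2) weight 1/336
  (U=2, W=1, X=1, Y=1, Z=3) weight 1/168
Group by Y:
  weight(Y=1) = 1/42
  weight(Y=2) = 1/84
Total weight = 1/42 + 1/84 = 1/28
P(Y=1 | obs) = 1/42 / 1/28 = 2/3
P(Y=2 | obs) = 1/84 / 1/28 = 1/3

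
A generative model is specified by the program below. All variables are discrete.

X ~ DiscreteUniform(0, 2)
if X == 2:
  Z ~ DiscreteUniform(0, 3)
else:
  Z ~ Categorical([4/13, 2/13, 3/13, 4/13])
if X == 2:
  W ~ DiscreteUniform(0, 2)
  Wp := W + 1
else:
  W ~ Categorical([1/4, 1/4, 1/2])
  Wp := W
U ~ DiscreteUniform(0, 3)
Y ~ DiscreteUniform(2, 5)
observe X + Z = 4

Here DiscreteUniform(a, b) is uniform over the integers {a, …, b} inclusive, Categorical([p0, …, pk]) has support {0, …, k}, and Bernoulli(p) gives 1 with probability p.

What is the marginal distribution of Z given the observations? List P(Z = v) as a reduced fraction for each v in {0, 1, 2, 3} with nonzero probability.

P(Z=2) = 13/29, P(Z=3) = 16/29

Enumerate traces; 96 have nonzero weight after conditioning:
  (X=1, Z=3, W=0, U=0, Y=2) weight 1/624
  (X=1, Z=3, W=0, U=0, Y=3) weight 1/624
  (X=1, Z=3, W=0, U=0, Y=4) weight 1/624
  (X=1, Z=3, W=0, U=0, Y=5) weight 1/624
  (X=1, Z=3, W=0, U=1, Y=2) weight 1/624
  (X=1, Z=3, W=0, U=1, Y=3) weight 1/624
  (X=1, Z=3, W=0, U=1, Y=4) weight 1/624
  (X=1, Z=3, W=0, U=1, Y=5) weight 1/624
  (X=2, Z=2, W=0, U=0, Y=2) weight 1/576
  … 87 more
Group by Z:
  weight(Z=2) = 1/12
  weight(Z=3) = 4/39
Total weight = 1/12 + 4/39 = 29/156
P(Z=2 | obs) = 1/12 / 29/156 = 13/29
P(Z=3 | obs) = 4/39 / 29/156 = 16/29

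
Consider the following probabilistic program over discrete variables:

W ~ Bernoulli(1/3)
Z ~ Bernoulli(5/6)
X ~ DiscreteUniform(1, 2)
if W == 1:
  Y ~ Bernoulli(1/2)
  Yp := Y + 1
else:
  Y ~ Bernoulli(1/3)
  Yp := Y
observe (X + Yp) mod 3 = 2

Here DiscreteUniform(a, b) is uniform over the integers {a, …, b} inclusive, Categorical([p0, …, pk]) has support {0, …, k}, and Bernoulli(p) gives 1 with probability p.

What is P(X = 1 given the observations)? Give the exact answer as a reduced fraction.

Enumerate traces; 6 have nonzero weight after conditioning:
  (W=0, Z=0, X=1, Y=1) weight 1/54
  (W=0, Z=0, X=2, Y=0) weight 1/27
  (W=0, Z=1, X=1, Y=1) weight 5/54
  (W=0, Z=1, X=2, Y=0) weight 5/27
  (W=1, Z=0, X=1, Y=0) weight 1/72
  (W=1, Z=1, X=1, Y=0) weight 5/72
Group by X:
  weight(X=1) = 7/36
  weight(X=2) = 2/9
Total weight = 7/36 + 2/9 = 5/12
P(X=1 | obs) = 7/36 / 5/12 = 7/15
P(X=2 | obs) = 2/9 / 5/12 = 8/15

P(X = 1 | obs) = 7/15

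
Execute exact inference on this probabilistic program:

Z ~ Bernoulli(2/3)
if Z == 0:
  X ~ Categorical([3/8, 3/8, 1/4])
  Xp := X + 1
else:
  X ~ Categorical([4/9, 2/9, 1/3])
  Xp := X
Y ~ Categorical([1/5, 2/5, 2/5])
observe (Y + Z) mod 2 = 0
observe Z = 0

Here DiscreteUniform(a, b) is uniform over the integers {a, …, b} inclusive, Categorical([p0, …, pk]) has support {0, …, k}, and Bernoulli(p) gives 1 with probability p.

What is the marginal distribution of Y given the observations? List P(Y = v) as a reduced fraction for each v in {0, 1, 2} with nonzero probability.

Enumerate traces; 6 have nonzero weight after conditioning:
  (Z=0, X=0, Y=0) weight 1/40
  (Z=0, X=0, Y=2) weight 1/20
  (Z=0, X=1, Y=0) weight 1/40
  (Z=0, X=1, Y=2) weight 1/20
  (Z=0, X=2, Y=0) weight 1/60
  (Z=0, X=2, Y=2) weight 1/30
Group by Y:
  weight(Y=0) = 1/15
  weight(Y=2) = 2/15
Total weight = 1/15 + 2/15 = 1/5
P(Y=0 | obs) = 1/15 / 1/5 = 1/3
P(Y=2 | obs) = 2/15 / 1/5 = 2/3

P(Y=0) = 1/3, P(Y=2) = 2/3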